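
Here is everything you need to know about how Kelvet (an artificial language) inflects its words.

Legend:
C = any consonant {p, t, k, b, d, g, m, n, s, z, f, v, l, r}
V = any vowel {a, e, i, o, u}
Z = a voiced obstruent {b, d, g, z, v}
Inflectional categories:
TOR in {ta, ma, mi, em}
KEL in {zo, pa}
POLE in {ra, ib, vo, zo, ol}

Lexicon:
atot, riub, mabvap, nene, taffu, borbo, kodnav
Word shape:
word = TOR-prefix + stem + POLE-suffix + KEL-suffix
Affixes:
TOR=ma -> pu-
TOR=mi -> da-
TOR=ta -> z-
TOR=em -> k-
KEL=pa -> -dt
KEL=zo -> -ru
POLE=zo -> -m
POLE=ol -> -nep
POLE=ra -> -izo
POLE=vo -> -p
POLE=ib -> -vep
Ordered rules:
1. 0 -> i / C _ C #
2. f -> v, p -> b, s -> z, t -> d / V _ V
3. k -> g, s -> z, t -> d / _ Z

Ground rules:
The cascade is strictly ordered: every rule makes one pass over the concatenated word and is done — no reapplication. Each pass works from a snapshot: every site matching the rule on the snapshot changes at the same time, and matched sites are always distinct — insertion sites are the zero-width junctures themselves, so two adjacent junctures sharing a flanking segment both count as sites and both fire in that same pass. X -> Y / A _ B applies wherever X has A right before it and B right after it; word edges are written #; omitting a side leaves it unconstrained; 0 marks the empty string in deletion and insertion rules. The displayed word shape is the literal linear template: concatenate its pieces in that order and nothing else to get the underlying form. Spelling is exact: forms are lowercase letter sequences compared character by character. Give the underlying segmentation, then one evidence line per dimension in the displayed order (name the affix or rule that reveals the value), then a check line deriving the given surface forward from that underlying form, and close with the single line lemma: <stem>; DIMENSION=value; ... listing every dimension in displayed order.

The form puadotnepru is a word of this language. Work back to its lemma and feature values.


underlying: pu-atot-nep-ru
TOR=ma - signalled by the affix pu-
KEL=zo - signalled by the affix -ru
POLE=ol - signalled by the affix -nep
check: puatotnepru -> puatotnepru -> puadotnepru -> puadotnepru
lemma: atot; TOR=ma; KEL=zo; POLE=ol


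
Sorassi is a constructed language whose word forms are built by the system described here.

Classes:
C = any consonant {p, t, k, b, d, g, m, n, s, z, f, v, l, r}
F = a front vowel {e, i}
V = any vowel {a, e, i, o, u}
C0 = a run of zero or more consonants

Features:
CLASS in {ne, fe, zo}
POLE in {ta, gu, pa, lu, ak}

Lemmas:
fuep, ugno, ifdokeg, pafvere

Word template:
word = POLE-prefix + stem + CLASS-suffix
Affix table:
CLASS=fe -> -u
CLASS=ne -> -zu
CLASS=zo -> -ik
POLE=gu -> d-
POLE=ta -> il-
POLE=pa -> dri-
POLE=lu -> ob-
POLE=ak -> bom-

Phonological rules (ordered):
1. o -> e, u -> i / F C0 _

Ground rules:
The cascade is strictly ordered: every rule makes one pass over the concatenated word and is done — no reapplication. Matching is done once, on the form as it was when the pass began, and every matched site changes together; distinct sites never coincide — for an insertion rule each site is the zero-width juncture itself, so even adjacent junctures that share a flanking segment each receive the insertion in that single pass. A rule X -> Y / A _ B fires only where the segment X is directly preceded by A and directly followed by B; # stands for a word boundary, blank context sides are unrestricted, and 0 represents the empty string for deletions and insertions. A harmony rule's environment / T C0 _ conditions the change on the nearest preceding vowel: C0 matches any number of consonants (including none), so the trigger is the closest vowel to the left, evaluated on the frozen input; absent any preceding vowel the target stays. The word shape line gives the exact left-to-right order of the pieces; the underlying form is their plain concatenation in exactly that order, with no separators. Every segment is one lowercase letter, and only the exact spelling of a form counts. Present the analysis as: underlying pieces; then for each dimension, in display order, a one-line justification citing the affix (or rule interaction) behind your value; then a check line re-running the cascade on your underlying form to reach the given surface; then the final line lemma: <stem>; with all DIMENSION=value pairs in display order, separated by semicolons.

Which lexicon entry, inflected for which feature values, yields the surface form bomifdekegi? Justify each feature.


underlying: bom-ifdokeg-u
CLASS=fe - signalled by the affix -u
POLE=ak - signalled by the affix bom-
check: bomifdokegu -> bomifdekegi
lemma: ifdokeg; CLASS=fe; POLE=ak


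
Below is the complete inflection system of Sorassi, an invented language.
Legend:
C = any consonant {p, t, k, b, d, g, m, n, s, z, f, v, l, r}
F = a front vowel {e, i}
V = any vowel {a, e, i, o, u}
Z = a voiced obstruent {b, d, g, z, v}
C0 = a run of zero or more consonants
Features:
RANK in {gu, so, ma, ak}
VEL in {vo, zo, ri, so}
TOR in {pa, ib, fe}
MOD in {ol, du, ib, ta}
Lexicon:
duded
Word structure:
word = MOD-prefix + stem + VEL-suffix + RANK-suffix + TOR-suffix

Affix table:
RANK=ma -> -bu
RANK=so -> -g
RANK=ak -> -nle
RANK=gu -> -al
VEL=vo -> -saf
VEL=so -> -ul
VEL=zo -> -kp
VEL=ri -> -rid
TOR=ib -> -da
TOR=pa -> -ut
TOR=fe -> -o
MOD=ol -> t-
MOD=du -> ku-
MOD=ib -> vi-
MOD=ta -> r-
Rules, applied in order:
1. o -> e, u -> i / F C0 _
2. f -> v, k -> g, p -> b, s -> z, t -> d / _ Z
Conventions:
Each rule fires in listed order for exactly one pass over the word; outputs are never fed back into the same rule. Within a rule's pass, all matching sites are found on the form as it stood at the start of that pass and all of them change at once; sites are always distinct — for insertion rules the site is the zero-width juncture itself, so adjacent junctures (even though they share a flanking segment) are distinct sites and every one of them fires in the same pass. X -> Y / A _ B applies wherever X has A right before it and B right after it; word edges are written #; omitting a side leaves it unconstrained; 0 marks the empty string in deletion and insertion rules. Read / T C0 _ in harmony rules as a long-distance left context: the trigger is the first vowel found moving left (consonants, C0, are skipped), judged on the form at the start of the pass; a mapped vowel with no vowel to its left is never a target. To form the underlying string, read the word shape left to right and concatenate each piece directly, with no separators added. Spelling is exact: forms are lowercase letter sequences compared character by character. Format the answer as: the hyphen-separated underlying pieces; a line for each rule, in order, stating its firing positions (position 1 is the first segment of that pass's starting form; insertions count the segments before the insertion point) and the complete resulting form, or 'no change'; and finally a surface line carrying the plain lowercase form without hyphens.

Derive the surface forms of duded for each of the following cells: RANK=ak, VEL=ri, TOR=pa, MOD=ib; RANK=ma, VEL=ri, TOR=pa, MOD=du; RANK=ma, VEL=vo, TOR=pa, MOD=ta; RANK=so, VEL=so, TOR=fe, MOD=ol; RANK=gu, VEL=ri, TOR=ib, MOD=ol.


cell RANK=ak, VEL=ri, TOR=pa, MOD=ib:
underlying: vi-duded-rid-nle-ut
1. o -> e, u -> i / F C0 _: fires at position(s) 4, 14: vididedridnleit
2. f -> v, k -> g, p -> b, s -> z, t -> d / _ Z: no change
surface: vididedridnleit

cell RANK=ma, VEL=ri, TOR=pa, MOD=du:
underlying: ku-duded-rid-bu-ut
1. o -> e, u -> i / F C0 _: fires at position(s) 12: kududedridbiut
2. f -> v, k -> g, p -> b, s -> z, t -> d / _ Z: no change
surface: kududedridbiut

cell RANK=ma, VEL=vo, TOR=pa, MOD=ta:
underlying: r-duded-saf-bu-ut
1. o -> e, u -> i / F C0 _: no change
2. f -> v, k -> g, p -> b, s -> z, t -> d / _ Z: fires at position(s) 9: rdudedsavbuut
surface: rdudedsavbuut

cell RANK=so, VEL=so, TOR=fe, MOD=ol:
underlying: t-duded-ul-g-o
1. o -> e, u -> i / F C0 _: fires at position(s) 7: tdudedilgo
2. f -> v, k -> g, p -> b, s -> z, t -> d / _ Z: fires at position(s) 1: ddudedilgo
surface: ddudedilgo

cell RANK=gu, VEL=ri, TOR=ib, MOD=ol:
underlying: t-duded-rid-al-da
1. o -> e, u -> i / F C0 _: no change
2. f -> v, k -> g, p -> b, s -> z, t -> d / _ Z: fires at position(s) 1: ddudedridalda
surface: ddudedridalda


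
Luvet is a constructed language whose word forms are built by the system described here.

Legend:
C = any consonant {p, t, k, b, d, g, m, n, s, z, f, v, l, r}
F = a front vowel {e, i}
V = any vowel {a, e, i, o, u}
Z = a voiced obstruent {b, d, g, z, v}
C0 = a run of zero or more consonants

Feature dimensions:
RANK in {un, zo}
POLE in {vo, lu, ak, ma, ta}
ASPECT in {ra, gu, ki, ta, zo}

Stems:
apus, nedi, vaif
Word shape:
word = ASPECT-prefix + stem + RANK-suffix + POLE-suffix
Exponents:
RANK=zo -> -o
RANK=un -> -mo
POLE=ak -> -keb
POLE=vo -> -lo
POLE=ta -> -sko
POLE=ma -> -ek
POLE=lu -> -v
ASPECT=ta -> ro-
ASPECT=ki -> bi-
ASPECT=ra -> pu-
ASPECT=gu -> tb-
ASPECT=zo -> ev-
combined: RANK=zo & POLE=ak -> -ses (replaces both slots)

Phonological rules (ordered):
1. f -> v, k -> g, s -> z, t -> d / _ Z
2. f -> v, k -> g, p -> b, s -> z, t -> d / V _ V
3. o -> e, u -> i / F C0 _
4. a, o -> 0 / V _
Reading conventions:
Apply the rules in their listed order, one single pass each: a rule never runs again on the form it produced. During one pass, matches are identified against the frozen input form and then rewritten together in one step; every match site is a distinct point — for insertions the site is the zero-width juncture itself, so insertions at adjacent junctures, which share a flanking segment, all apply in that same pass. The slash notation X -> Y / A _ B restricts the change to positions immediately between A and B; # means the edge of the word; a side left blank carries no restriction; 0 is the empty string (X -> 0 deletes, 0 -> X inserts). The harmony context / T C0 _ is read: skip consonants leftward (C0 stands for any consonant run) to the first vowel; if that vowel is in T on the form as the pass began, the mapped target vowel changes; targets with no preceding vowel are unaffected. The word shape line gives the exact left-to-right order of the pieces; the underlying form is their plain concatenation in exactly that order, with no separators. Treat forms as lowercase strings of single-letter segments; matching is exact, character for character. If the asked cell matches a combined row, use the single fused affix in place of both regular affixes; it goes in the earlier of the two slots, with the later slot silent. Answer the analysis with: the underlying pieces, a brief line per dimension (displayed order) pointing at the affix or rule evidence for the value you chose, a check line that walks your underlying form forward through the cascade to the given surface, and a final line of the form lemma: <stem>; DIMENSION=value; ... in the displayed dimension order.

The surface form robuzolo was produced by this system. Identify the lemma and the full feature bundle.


underlying: ro-apus-o-lo
RANK=zo - signalled by the affix -o
POLE=vo - signalled by the affix -lo
ASPECT=ta - signalled by the affix ro-
check: roapusolo -> roapusolo -> roabuzolo -> roabuzolo -> robuzolo
lemma: apus; RANK=zo; POLE=vo; ASPECT=ta


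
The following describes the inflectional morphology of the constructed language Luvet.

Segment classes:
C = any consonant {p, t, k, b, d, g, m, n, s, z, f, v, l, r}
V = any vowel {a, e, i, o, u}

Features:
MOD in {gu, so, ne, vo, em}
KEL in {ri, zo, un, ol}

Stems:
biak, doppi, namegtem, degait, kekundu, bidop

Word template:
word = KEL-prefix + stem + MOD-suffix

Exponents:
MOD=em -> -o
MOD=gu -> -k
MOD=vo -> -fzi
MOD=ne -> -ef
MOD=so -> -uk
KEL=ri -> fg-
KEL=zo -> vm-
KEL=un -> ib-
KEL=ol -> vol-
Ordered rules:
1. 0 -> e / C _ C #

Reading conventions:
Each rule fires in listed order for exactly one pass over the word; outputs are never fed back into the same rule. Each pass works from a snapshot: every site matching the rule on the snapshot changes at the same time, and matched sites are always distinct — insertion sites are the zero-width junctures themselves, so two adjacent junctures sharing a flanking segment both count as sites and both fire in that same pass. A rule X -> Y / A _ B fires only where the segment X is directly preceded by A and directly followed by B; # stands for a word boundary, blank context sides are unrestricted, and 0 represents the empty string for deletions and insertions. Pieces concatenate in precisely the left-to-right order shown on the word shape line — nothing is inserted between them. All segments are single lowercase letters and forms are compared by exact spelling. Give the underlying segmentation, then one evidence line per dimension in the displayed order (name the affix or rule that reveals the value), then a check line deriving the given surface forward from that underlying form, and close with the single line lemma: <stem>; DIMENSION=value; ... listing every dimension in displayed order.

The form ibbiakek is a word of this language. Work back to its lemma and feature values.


underlying: ib-biak-k
MOD=gu - signalled by the affix -k
KEL=un - signalled by the affix ib-
check: ibbiakk -> ibbiakek
lemma: biak; MOD=gu; KEL=un


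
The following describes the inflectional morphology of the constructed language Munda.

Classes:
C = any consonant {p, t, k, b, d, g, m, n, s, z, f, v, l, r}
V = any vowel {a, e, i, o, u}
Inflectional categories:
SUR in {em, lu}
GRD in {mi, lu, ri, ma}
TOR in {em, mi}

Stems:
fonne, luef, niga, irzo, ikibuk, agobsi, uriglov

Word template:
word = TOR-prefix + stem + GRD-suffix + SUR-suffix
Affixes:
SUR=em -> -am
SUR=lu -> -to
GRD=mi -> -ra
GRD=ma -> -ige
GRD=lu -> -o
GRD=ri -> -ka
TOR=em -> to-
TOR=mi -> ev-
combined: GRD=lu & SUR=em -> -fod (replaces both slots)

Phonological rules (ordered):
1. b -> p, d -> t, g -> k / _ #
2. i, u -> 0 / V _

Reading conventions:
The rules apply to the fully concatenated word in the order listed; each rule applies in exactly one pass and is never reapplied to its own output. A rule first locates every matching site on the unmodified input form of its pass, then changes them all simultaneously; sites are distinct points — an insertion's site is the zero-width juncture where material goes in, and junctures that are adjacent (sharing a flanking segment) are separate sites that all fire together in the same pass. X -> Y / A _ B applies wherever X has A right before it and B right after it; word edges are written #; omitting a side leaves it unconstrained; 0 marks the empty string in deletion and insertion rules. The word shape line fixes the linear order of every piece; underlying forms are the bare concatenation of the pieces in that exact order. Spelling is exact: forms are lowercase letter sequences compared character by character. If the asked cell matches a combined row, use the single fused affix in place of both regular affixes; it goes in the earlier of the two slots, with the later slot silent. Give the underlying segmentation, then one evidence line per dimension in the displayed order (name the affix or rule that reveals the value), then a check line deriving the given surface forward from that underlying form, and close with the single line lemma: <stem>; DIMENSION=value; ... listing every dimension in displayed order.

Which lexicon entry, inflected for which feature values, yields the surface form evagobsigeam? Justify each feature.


underlying: ev-agobsi-ige-am
SUR=em - signalled by the affix -am
GRD=ma - signalled by the affix -ige
TOR=mi - signalled by the affix ev-
check: evagobsiigeam -> evagobsiigeam -> evagobsigeam
lemma: agobsi; SUR=em; GRD=ma; TOR=mi


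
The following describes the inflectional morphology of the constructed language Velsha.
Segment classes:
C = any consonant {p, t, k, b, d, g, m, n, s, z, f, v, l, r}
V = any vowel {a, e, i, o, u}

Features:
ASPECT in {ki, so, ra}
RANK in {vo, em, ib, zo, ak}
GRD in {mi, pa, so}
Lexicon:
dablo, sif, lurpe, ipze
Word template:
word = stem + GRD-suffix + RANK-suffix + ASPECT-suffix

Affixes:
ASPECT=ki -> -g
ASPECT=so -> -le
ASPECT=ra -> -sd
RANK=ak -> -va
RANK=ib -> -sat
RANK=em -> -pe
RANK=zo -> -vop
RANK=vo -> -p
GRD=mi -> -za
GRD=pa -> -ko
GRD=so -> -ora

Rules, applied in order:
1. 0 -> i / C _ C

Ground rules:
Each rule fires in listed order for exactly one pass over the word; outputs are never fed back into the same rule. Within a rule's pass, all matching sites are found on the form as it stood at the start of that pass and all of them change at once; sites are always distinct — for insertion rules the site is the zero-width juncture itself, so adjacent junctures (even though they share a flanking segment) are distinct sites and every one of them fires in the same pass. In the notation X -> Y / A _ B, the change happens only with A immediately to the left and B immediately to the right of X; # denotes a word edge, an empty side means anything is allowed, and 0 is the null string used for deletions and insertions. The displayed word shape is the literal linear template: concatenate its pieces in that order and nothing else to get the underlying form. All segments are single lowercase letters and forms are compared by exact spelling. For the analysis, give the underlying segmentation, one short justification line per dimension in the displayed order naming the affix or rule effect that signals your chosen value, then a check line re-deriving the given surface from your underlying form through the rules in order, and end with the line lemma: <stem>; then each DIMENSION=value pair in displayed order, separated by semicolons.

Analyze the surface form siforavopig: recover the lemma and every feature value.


underlying: sif-ora-vop-g
ASPECT=ki - signalled by the affix -g
RANK=zo - signalled by the affix -vop
GRD=so - signalled by the affix -ora
check: siforavopg -> siforavopig
lemma: sif; ASPECT=ki; RANK=zo; GRD=so


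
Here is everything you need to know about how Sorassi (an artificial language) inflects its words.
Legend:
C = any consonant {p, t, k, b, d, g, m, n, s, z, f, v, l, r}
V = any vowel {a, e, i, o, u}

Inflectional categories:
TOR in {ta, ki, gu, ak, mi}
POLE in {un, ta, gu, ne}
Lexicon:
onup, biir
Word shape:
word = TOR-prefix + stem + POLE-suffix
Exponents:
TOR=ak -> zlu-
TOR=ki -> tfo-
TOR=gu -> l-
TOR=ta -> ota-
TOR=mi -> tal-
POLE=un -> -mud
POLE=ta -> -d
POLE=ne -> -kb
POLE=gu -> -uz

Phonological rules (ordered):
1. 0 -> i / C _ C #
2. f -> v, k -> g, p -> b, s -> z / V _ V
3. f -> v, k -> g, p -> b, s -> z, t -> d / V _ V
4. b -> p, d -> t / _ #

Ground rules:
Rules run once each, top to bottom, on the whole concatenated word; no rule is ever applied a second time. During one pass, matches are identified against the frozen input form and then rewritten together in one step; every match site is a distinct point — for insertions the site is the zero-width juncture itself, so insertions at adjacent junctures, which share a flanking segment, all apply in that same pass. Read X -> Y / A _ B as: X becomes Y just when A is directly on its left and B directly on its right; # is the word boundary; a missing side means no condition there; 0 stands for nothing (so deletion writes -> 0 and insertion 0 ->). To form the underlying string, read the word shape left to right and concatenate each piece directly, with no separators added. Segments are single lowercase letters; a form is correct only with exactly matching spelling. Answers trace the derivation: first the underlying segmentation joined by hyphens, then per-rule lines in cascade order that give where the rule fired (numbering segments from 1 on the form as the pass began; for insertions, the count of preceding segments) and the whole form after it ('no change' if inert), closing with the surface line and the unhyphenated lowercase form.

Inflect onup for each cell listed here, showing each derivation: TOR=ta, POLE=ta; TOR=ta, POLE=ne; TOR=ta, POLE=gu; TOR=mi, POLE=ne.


cell TOR=ta, POLE=ta:
underlying: ota-onup-d
1. 0 -> i / C _ C #: inserts after position(s) 7: otaonupid
2. f -> v, k -> g, p -> b, s -> z / V _ V: fires at position(s) 7: otaonubid
3. f -> v, k -> g, p -> b, s -> z, t -> d / V _ V: fires at position(s) 2: odaonubid
4. b -> p, d -> t / _ #: fires at position(s) 9: odaonubit
surface: odaonubit

cell TOR=ta, POLE=ne:
underlying: ota-onup-kb
1. 0 -> i / C _ C #: inserts after position(s) 8: otaonupkib
2. f -> v, k -> g, p -> b, s -> z / V _ V: no change
3. f -> v, k -> g, p -> b, s -> z, t -> d / V _ V: fires at position(s) 2: odaonupkib
4. b -> p, d -> t / _ #: fires at position(s) 10: odaonupkip
surface: odaonupkip

cell TOR=ta, POLE=gu:
underlying: ota-onup-uz
1. 0 -> i / C _ C #: no change
2. f -> v, k -> g, p -> b, s -> z / V _ V: fires at position(s) 7: otaonubuz
3. f -> v, k -> g, p -> b, s -> z, t -> d / V _ V: fires at position(s) 2: odaonubuz
4. b -> p, d -> t / _ #: no change
surface: odaonubuz

cell TOR=mi, POLE=ne:
underlying: tal-onup-kb
1. 0 -> i / C _ C #: inserts after position(s) 8: talonupkib
2. f -> v, k -> g, p -> b, s -> z / V _ V: no change
3. f -> v, k -> g, p -> b, s -> z, t -> d / V _ V: no change
4. b -> p, d -> t / _ #: fires at position(s) 10: talonupkip
surface: talonupkip


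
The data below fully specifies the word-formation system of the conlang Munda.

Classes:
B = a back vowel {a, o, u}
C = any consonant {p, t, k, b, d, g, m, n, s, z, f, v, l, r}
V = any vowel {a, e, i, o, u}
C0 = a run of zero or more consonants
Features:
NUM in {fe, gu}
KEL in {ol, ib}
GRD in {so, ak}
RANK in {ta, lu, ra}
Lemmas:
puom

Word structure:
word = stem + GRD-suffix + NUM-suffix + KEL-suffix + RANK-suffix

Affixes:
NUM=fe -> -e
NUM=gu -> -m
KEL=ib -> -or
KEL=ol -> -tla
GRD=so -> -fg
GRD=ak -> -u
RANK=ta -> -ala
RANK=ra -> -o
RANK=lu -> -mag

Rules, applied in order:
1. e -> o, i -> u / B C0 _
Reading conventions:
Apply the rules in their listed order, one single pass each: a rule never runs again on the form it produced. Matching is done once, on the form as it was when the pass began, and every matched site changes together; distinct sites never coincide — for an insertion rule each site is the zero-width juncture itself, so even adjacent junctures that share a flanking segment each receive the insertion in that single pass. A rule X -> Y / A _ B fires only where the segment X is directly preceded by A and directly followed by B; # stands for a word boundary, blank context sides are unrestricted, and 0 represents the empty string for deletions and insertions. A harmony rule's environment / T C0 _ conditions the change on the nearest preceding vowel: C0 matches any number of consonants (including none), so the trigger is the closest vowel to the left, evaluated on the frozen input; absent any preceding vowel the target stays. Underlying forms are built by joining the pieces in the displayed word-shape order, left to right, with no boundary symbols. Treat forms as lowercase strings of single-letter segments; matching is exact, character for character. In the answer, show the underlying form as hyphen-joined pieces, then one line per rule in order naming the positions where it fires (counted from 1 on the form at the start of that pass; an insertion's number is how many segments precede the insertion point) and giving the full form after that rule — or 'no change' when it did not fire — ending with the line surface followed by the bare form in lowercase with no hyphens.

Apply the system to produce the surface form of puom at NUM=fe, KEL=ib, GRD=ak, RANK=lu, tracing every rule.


underlying: puom-u-e-or-mag
1. e -> o, i -> u / B C0 _: fires at position(s) 6: puomuoormag
surface: puomuoormag


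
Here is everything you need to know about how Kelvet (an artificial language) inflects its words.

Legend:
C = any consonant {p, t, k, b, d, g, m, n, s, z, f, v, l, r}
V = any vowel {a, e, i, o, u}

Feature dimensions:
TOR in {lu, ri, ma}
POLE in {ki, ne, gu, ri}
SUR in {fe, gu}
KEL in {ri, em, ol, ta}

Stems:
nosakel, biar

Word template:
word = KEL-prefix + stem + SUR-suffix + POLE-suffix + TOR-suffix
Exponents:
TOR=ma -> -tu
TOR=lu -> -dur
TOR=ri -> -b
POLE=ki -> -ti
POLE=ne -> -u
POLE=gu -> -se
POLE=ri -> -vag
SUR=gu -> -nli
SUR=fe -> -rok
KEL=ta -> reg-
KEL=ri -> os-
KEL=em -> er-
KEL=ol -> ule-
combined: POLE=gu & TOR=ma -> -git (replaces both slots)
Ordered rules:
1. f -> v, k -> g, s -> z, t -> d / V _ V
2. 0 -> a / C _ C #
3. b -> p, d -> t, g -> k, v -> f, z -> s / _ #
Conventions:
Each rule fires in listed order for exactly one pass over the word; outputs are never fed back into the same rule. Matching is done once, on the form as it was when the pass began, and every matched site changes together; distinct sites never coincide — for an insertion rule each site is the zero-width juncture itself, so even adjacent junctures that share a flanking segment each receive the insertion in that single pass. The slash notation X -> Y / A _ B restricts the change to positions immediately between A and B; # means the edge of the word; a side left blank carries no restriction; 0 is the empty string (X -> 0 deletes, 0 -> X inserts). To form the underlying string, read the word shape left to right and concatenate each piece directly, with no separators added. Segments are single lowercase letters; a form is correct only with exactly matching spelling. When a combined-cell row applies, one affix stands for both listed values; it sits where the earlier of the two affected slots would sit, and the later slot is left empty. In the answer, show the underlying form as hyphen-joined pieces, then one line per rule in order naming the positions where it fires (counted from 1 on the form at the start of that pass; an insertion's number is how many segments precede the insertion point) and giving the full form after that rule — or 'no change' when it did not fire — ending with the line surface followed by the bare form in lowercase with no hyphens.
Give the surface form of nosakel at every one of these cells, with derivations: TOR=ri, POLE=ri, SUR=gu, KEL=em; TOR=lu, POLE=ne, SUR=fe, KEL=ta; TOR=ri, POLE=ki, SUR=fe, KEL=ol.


cell TOR=ri, POLE=ri, SUR=gu, KEL=em:
underlying: er-nosakel-nli-vag-b
1. f -> v, k -> g, s -> z, t -> d / V _ V: fires at position(s) 5, 7: ernozagelnlivagb
2. 0 -> a / C _ C #: inserts after position(s) 15: ernozagelnlivagab
3. b -> p, d -> t, g -> k, v -> f, z -> s / _ #: fires at position(s) 17: ernozagelnlivagap
surface: ernozagelnlivagap

cell TOR=lu, POLE=ne, SUR=fe, KEL=ta:
underlying: reg-nosakel-rok-u-dur
1. f -> v, k -> g, s -> z, t -> d / V _ V: fires at position(s) 6, 8, 13: regnozagelrogudur
2. 0 -> a / C _ C #: no change
3. b -> p, d -> t, g -> k, v -> f, z -> s / _ #: no change
surface: regnozagelrogudur

cell TOR=ri, POLE=ki, SUR=fe, KEL=ol:
underlying: ule-nosakel-rok-ti-b
1. f -> v, k -> g, s -> z, t -> d / V _ V: fires at position(s) 6, 8: ulenozagelroktib
2. 0 -> a / C _ C #: no change
3. b -> p, d -> t, g -> k, v -> f, z -> s / _ #: fires at position(s) 16: ulenozagelroktip
surface: ulenozagelroktip


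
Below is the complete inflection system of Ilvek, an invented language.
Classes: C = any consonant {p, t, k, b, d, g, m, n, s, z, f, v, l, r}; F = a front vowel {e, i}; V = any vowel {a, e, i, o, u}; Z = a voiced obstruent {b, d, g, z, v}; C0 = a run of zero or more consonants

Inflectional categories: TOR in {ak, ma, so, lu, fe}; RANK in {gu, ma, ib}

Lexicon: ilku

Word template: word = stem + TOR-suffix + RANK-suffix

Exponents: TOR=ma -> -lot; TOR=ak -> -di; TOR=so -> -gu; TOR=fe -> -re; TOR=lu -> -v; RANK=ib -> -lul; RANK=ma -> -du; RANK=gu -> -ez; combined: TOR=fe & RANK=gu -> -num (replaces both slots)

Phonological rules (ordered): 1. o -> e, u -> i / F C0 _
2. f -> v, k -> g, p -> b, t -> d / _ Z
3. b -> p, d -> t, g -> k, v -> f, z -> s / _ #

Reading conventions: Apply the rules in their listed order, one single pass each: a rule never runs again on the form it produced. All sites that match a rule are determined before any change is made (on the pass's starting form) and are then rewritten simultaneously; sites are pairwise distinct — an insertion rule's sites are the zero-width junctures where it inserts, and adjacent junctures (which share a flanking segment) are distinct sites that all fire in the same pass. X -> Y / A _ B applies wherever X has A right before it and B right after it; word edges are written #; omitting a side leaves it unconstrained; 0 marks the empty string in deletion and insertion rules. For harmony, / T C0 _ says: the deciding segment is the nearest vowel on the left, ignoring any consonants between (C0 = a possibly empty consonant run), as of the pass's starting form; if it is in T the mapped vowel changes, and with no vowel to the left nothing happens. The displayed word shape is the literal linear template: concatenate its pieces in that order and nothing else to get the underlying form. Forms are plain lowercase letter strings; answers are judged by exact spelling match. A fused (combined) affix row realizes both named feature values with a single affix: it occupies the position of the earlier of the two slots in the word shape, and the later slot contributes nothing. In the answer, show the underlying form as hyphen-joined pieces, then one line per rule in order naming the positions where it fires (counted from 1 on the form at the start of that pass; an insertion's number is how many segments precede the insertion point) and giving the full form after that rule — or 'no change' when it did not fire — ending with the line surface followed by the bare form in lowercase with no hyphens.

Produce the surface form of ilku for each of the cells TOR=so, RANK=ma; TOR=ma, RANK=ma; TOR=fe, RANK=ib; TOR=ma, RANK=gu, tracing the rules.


cell TOR=so, RANK=ma:
underlying: ilku-gu-du
1. o -> e, u -> i / F C0 _: fires at position(s) 4: ilkigudu
2. f -> v, k -> g, p -> b, t -> d / _ Z: no change
3. b -> p, d -> t, g -> k, v -> f, z -> s / _ #: no change
surface: ilkigudu

cell TOR=ma, RANK=ma:
underlying: ilku-lot-du
1. o -> e, u -> i / F C0 _: fires at position(s) 4: ilkilotdu
2. f -> v, k -> g, p -> b, t -> d / _ Z: fires at position(s) 7: ilkiloddu
3. b -> p, d -> t, g -> k, v -> f, z -> s / _ #: no change
surface: ilkiloddu

cell TOR=fe, RANK=ib:
underlying: ilku-re-lul
1. o -> e, u -> i / F C0 _: fires at position(s) 4, 8: ilkirelil
2. f -> v, k -> g, p -> b, t -> d / _ Z: no change
3. b -> p, d -> t, g -> k, v -> f, z -> s / _ #: no change
surface: ilkirelil

cell TOR=ma, RANK=gu:
underlying: ilku-lot-ez
1. o -> e, u -> i / F C0 _: fires at position(s) 4: ilkilotez
2. f -> v, k -> g, p -> b, t -> d / _ Z: no change
3. b -> p, d -> t, g -> k, v -> f, z -> s / _ #: fires at position(s) 9: ilkilotes
surface: ilkilotes


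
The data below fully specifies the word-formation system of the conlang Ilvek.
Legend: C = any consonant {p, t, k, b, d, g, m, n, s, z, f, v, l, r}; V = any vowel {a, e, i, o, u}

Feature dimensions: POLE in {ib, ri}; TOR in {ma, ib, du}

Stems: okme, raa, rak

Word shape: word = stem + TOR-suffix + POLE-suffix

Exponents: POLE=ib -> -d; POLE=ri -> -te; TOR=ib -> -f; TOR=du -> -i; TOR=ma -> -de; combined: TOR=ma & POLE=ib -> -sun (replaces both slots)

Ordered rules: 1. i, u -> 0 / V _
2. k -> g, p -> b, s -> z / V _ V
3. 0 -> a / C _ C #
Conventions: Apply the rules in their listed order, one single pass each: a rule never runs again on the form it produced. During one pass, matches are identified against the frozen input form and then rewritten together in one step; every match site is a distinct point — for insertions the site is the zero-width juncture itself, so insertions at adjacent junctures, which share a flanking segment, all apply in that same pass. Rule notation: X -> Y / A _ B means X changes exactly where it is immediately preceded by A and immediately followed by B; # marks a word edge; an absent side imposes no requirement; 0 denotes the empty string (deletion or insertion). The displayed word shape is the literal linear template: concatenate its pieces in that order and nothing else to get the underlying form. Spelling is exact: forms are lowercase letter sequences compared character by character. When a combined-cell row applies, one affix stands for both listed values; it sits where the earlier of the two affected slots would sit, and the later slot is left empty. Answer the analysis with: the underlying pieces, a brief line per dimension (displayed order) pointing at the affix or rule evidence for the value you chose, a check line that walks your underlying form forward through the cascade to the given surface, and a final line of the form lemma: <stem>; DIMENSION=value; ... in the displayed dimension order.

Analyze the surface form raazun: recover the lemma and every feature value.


underlying: raa-sun
POLE=ib - signalled by the combined affix row
TOR=ma - signalled by the combined affix row
check: raasun -> raasun -> raazun -> raazun
lemma: raa; POLE=ib; TOR=ma


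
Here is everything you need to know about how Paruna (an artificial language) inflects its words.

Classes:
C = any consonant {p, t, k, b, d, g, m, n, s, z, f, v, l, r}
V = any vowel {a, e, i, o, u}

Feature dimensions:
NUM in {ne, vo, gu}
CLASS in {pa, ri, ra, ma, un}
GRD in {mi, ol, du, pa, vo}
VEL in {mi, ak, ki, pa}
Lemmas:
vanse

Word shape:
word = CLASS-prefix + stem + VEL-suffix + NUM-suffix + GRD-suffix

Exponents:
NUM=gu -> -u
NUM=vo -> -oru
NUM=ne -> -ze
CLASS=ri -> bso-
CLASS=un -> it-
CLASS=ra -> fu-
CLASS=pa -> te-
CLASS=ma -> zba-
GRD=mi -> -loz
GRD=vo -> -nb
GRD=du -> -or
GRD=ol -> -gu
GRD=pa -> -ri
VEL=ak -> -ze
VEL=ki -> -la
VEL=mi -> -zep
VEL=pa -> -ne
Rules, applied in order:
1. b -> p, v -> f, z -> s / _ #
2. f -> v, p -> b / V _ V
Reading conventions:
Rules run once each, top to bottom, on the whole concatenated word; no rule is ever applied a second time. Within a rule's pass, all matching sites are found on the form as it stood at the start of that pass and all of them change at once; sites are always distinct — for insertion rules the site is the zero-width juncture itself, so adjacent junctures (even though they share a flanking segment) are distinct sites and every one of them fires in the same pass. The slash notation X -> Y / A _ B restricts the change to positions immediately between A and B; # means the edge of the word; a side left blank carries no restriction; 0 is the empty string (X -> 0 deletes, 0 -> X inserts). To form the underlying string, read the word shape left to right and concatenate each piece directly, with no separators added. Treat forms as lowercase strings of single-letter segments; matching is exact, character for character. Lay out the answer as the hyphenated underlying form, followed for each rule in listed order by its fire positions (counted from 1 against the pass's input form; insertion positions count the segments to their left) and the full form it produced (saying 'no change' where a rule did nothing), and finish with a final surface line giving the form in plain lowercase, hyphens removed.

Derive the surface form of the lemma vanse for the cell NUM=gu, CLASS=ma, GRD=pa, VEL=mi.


underlying: zba-vanse-zep-u-ri
1. b -> p, v -> f, z -> s / _ #: no change
2. f -> v, p -> b / V _ V: fires at position(s) 11: zbavansezeburi
surface: zbavansezeburi


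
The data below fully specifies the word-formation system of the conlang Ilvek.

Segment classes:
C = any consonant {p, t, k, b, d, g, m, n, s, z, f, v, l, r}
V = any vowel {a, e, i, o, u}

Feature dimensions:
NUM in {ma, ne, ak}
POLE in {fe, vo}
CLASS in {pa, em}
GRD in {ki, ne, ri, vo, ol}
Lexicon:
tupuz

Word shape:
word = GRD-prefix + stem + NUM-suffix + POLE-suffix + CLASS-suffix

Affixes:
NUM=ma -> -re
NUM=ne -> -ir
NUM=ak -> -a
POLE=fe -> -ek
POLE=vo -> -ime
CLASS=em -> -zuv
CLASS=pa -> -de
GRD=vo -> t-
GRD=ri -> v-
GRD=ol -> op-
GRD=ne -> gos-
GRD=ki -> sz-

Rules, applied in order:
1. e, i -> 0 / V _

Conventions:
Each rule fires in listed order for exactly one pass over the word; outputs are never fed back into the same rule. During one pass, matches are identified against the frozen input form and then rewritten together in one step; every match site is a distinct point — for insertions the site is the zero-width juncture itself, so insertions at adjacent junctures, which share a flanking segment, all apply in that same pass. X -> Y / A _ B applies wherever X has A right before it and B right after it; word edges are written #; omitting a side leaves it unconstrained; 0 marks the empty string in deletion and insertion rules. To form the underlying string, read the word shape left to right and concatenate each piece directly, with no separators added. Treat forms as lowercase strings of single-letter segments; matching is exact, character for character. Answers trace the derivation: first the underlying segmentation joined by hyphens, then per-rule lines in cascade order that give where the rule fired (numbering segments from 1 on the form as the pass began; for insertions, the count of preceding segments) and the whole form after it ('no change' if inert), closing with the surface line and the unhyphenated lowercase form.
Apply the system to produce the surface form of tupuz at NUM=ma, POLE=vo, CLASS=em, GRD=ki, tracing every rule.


underlying: sz-tupuz-re-ime-zuv
1. e, i -> 0 / V _: fires at position(s) 10: sztupuzremezuv
surface: sztupuzremezuv


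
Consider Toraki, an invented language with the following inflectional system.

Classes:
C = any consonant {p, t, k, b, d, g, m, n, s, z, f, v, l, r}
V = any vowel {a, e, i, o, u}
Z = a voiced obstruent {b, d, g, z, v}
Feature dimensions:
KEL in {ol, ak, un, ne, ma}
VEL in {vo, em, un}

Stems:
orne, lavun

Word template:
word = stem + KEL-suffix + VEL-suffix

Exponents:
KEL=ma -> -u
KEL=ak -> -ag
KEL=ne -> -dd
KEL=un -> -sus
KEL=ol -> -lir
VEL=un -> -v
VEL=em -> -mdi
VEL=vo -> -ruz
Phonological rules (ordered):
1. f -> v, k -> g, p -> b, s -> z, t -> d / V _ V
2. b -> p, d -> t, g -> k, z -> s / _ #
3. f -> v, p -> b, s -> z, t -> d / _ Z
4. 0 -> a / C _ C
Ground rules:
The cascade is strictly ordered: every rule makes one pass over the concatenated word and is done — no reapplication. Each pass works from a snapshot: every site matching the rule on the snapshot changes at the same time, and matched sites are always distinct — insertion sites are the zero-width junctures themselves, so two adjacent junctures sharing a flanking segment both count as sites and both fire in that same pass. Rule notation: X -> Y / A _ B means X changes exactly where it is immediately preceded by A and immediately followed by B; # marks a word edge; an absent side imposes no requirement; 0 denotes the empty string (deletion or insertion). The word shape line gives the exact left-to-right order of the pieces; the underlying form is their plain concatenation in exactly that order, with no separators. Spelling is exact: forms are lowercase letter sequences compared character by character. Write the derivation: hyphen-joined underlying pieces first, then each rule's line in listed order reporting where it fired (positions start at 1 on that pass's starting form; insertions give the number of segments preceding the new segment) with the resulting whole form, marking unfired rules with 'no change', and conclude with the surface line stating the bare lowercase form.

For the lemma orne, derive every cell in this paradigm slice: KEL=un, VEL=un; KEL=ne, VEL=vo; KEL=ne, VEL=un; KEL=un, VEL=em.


cell KEL=un, VEL=un:
underlying: orne-sus-v
1. f -> v, k -> g, p -> b, s -> z, t -> d / V _ V: fires at position(s) 5: ornezusv
2. b -> p, d -> t, g -> k, z -> s / _ #: no change
3. f -> v, p -> b, s -> z, t -> d / _ Z: fires at position(s) 7: ornezuzv
4. 0 -> a / C _ C: inserts after position(s) 2, 7: oranezuzav
surface: oranezuzav

cell KEL=ne, VEL=vo:
underlying: orne-dd-ruz
1. f -> v, k -> g, p -> b, s -> z, t -> d / V _ V: no change
2. b -> p, d -> t, g -> k, z -> s / _ #: fires at position(s) 9: orneddrus
3. f -> v, p -> b, s -> z, t -> d / _ Z: no change
4. 0 -> a / C _ C: inserts after position(s) 2, 5, 6: oranedadarus
surface: oranedadarus

cell KEL=ne, VEL=un:
underlying: orne-dd-v
1. f -> v, k -> g, p -> b, s -> z, t -> d / V _ V: no change
2. b -> p, d -> t, g -> k, z -> s / _ #: no change
3. f -> v, p -> b, s -> z, t -> d / _ Z: no change
4. 0 -> a / C _ C: inserts after position(s) 2, 5, 6: oranedadav
surface: oranedadav

cell KEL=un, VEL=em:
underlying: orne-sus-mdi
1. f -> v, k -> g, p -> b, s -> z, t -> d / V _ V: fires at position(s) 5: ornezusmdi
2. b -> p, d -> t, g -> k, z -> s / _ #: no change
3. f -> v, p -> b, s -> z, t -> d / _ Z: no change
4. 0 -> a / C _ C: inserts after position(s) 2, 7, 8: oranezusamadi
surface: oranezusamadi
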